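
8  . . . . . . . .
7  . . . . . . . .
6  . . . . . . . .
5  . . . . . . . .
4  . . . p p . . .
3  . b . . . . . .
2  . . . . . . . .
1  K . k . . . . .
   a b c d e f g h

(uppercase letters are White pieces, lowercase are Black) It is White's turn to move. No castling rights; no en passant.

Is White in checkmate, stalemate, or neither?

White to move; white king on a1.
In check: no.
King squares — b1: attacked by Kc1; a2: attacked by Bb3; b2: attacked by Kc1.
Legal moves for White: none.
Not in check and no legal moves → stalemate.

stalemate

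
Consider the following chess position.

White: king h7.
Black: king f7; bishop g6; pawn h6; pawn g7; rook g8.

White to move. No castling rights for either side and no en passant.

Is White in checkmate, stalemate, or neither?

checkmate

White to move; white king on h7.
In check: yes, from the black bishop on g6.
King squares — g6: attacked by Kf7; h6: attacked by Pg7; g7: attacked by Kf7; g8: attacked by Kf7; h8: attacked by Rg8.
Legal moves for White: none.
In check with no legal moves → checkmate.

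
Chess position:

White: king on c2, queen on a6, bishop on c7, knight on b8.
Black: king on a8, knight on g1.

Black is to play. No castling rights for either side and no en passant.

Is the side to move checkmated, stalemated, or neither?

Black to move; black king on a8.
In check: yes, from the white queen on a6.
King squares — a7: attacked by Qa6; b7: attacked by Qa6; b8: attacked by Bc7.
Legal moves for Black: none.
In check with no legal moves → checkmate.

checkmate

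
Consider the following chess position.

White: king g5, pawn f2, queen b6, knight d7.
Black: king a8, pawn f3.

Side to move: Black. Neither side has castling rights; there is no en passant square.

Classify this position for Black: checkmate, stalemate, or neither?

Black to move; black king on a8.
In check: no.
King squares — a7: attacked by Qb6; b7: attacked by Qb6; b8: attacked by Qb6.
Legal moves for Black: none.
Not in check and no legal moves → stalemate.

stalemate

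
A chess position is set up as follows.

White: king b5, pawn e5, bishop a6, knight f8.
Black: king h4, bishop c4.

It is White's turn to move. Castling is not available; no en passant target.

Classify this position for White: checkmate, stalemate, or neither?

White to move; white king on b5.
In check: yes, from the black bishop on c4.
King squares — a4: available; b4: available; c4: available; a5: available; c5: available; a6: own bishop; b6: available; c6: available.
Legal moves for White: Kc6, Kb6, Kc5, Ka5, Kxc4, Kb4, Ka4.
White is in check but has 7 legal moves → neither.

neither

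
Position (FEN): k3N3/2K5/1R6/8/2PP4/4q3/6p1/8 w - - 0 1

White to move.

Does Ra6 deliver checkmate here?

yes

After Ra6: black king on a8; in check: yes, from the white rook on a6.
King squares — a7: attacked by Ra6; b7: attacked by Kc7; b8: attacked by Kc7.
Black has no legal moves → checkmate.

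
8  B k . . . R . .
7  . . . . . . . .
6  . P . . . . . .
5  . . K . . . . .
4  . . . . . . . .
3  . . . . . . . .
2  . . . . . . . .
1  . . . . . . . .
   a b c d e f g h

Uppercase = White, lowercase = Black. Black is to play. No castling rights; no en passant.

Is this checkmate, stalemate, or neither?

Black to move; black king on b8.
In check: yes, from the white rook on f8.
King squares — a7: attacked by Pb6; b7: attacked by Ba8; c7: attacked by Pb6; a8: attacked by Rf8; c8: attacked by Rf8.
Legal moves for Black: none.
In check with no legal moves → checkmate.

checkmate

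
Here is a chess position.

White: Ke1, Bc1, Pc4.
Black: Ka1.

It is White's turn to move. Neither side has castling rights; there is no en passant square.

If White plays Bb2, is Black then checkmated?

no

After Bb2: black king on a1; in check: yes, from the white bishop on b2.
Black has 3 legal replies: Kxb2, Ka2, Kb1.
In check but a legal move exists → not checkmate.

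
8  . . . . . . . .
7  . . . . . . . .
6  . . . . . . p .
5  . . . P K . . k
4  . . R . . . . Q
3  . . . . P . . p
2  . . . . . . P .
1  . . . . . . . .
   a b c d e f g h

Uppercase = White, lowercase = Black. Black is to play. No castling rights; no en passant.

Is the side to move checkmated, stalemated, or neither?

checkmate

Black to move; black king on h5.
In check: yes, from the white queen on h4.
King squares — g4: attacked by Rc4; h4: attacked by Rc4; g5: attacked by Qh4; g6: own pawn; h6: attacked by Qh4.
Legal moves for Black: none.
In check with no legal moves → checkmate.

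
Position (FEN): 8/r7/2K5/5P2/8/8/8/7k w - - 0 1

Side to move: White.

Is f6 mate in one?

no

After f6: black king on h1; in check: no.
Black is not in check, so this cannot be checkmate.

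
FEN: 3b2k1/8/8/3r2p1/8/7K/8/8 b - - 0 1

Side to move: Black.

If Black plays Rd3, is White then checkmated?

After Rd3: white king on h3; in check: yes, from the black rook on d3.
White has 3 legal replies: Kg4, Kh2, Kg2.
In check but a legal move exists → not checkmate.

no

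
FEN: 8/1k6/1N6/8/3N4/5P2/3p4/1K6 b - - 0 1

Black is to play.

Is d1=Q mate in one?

no

After d1=Q: white king on b1; in check: yes, from the black queen on d1.
White has 2 legal replies: Kb2, Ka2.
In check but a legal move exists → not checkmate.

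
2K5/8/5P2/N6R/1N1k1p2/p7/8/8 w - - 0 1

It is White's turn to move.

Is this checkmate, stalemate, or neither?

White to move; white king on c8.
In check: no.
Legal moves for White include: Kd8, Kb8, Kd7, Kc7, Kb7, Rh8, Rh7, Rh6, Rg5, Rf5, Re5, Rd5+, Rc5, Rb5, Rh4, Rh3, Rh2, Rh1, ... (list truncated; more exist).
White has legal moves and is not in check → neither.

neither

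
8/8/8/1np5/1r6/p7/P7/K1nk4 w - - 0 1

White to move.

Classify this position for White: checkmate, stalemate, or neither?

stalemate

White to move; white king on a1.
In check: no.
King squares — b1: attacked by Rb4; a2: own pawn; b2: attacked by Pa3.
Legal moves for White: none.
Not in check and no legal moves → stalemate.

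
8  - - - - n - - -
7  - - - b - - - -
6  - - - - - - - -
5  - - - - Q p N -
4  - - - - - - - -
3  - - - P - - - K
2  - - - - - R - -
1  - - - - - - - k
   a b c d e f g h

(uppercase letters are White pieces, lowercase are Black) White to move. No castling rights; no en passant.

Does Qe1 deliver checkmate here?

yes

After Qe1: black king on h1; in check: yes, from the white queen on e1.
King squares — g1: attacked by Qe1; g2: attacked by Rf2; h2: attacked by Rf2.
Black has no legal moves → checkmate.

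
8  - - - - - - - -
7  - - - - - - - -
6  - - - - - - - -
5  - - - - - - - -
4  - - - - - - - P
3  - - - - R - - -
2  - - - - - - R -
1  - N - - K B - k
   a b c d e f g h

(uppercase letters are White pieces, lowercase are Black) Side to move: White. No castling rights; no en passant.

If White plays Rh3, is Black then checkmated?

After Rh3: black king on h1; in check: yes, from the white rook on h3.
King squares — g1: attacked by Rg2; g2: attacked by Bf1; h2: attacked by Rg2.
Black has no legal moves → checkmate.

yes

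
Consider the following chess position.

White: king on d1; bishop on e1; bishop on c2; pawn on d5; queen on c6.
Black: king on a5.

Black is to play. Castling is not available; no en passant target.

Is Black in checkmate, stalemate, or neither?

checkmate

Black to move; black king on a5.
In check: yes, from the white bishop on e1.
King squares — a4: attacked by Bc2; b4: attacked by Be1; b5: attacked by Qc6; a6: attacked by Qc6; b6: attacked by Qc6.
Legal moves for Black: none.
In check with no legal moves → checkmate.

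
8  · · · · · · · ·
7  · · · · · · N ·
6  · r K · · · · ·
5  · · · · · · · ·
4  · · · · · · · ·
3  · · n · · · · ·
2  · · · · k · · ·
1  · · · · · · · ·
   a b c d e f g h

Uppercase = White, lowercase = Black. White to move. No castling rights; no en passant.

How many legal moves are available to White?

4

White to move; king on c6.
In check: yes, from the black rook on b6.
Legal moves: Kd7, Kc7, Kxb6, Kc5.
Count: 4.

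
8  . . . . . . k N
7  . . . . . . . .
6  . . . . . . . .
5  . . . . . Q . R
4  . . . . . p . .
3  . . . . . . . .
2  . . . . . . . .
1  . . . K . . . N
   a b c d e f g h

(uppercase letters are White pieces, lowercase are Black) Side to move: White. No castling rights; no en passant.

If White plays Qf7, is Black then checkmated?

After Qf7: black king on g8; in check: yes, from the white queen on f7.
King squares — f7: attacked by Nh8; g7: attacked by Qf7; h7: attacked by Rh5; f8: attacked by Qf7; h8: attacked by Rh5.
Black has no legal moves → checkmate.

yes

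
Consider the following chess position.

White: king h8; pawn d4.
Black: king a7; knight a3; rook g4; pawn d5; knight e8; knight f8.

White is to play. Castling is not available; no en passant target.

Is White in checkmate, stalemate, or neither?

stalemate

White to move; white king on h8.
In check: no.
King squares — g7: attacked by Rg4; h7: attacked by Nf8; g8: attacked by Rg4.
Legal moves for White: none.
Not in check and no legal moves → stalemate.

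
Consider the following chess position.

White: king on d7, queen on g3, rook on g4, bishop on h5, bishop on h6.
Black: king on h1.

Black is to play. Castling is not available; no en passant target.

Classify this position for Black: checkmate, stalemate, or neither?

Black to move; black king on h1.
In check: no.
King squares — g1: attacked by Qg3; g2: attacked by Qg3; h2: attacked by Qg3.
Legal moves for Black: none.
Not in check and no legal moves → stalemate.

stalemate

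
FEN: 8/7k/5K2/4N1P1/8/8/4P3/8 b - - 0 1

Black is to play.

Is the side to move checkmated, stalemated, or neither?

neither

Black to move; black king on h7.
In check: no.
Legal moves for Black: Kh8, Kg8.
Black has 2 legal moves and is not in check → neither.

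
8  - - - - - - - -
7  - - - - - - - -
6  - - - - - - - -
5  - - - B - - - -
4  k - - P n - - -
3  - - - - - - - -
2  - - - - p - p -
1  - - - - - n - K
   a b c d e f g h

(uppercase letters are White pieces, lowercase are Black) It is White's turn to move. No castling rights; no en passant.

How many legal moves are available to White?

2

White to move; king on h1.
In check: yes, from the black pawn on g2.
Legal moves: Kxg2, Kg1.
Count: 2.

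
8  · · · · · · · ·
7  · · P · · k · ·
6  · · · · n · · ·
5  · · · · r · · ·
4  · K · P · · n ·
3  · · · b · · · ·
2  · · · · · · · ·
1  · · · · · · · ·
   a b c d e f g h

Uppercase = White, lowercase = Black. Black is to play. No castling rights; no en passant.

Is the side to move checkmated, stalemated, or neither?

Black to move; black king on f7.
In check: no.
Legal moves for Black include: Kg8, Kf8, Ke8, Kg7, Ke7, Kg6, Kf6, Nf8, Nd8, Ng7, Nxc7, Ng5, Nc5, Nf4, Nxd4, Rh5, Rg5, Rf5, ... (list truncated; more exist).
Black has legal moves and is not in check → neither.

neither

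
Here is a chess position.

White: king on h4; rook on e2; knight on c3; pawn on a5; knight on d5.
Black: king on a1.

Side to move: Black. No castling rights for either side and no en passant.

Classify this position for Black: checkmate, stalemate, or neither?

Black to move; black king on a1.
In check: no.
King squares — b1: attacked by Nc3; a2: attacked by Re2; b2: attacked by Re2.
Legal moves for Black: none.
Not in check and no legal moves → stalemate.

stalemate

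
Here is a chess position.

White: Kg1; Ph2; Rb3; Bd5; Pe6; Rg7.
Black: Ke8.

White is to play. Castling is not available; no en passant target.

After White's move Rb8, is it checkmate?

yes

After Rb8: black king on e8; in check: yes, from the white rook on b8.
King squares — d7: attacked by Pe6; e7: attacked by Rg7; f7: attacked by Pe6; d8: attacked by Rb8; f8: attacked by Rb8.
Black has no legal moves → checkmate.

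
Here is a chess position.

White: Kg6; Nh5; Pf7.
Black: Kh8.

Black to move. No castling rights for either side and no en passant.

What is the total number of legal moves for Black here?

0

Black to move; king on h8.
In check: no.
Legal moves: none.
Count: 0.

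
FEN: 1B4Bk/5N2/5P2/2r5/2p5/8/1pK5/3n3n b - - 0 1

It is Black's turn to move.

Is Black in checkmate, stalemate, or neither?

neither

Black to move; black king on h8.
In check: yes, from the white knight on f7.
Legal moves for Black: Kxg8.
Black is in check but has 1 legal move → neither.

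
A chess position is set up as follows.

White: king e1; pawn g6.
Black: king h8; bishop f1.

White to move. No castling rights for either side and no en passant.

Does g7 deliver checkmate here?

After g7: black king on h8; in check: yes, from the white pawn on g7.
Black has 3 legal replies: Kg8, Kh7, Kxg7.
In check but a legal move exists → not checkmate.

no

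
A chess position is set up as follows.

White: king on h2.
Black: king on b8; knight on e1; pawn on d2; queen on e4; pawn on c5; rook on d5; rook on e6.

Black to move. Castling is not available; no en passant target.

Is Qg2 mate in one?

After Qg2: white king on h2; in check: yes, from the black queen on g2.
King squares — g1: attacked by Qg2; h1: attacked by Qg2; g2: attacked by Ne1; g3: attacked by Qg2; h3: attacked by Qg2.
White has no legal moves → checkmate.

yes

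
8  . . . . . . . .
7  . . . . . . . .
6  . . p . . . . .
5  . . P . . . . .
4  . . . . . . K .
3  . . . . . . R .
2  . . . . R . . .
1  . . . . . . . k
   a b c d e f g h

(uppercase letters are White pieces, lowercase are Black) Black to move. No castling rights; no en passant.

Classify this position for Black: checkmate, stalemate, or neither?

stalemate

Black to move; black king on h1.
In check: no.
King squares — g1: attacked by Rg3; g2: attacked by Re2; h2: attacked by Re2.
Legal moves for Black: none.
Not in check and no legal moves → stalemate.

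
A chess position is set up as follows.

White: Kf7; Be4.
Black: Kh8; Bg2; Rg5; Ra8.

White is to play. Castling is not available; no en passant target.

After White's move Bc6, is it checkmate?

After Bc6: black king on h8; in check: no.
Black is not in check, so this cannot be checkmate.

no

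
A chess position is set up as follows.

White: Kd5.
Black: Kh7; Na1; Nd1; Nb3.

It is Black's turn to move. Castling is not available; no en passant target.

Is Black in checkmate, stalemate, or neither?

neither

Black to move; black king on h7.
In check: no.
Legal moves for Black: Kh8, Kg8, Kg7, Kh6, Kg6, Nc5, Na5, Nd4, Nd2, Nc1, Ne3+, Nc3+, Nf2, Nb2, Nc2.
Black has 15 legal moves and is not in check → neither.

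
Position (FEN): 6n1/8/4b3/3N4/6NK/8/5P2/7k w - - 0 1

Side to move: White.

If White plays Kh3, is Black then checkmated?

After Kh3: black king on h1; in check: no.
Black is not in check, so this cannot be checkmate.

no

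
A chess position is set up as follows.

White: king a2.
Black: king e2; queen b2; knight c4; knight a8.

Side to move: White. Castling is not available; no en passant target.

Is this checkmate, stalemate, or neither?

checkmate

White to move; white king on a2.
In check: yes, from the black queen on b2.
King squares — a1: attacked by Qb2; b1: attacked by Qb2; b2: attacked by Nc4; a3: attacked by Qb2; b3: attacked by Qb2.
Legal moves for White: none.
In check with no legal moves → checkmate.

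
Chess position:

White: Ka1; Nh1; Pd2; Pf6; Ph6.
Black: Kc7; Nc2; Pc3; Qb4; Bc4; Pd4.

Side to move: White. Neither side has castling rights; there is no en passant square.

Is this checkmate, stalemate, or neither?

checkmate

White to move; white king on a1.
In check: yes, from the black knight on c2.
King squares — b1: attacked by Qb4; a2: attacked by Bc4; b2: attacked by Pc3.
Legal moves for White: none.
In check with no legal moves → checkmate.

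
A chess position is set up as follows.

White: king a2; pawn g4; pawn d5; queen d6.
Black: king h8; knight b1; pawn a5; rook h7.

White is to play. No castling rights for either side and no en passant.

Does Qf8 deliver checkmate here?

After Qf8: black king on h8; in check: yes, from the white queen on f8.
King squares — g7: attacked by Qf8; h7: own rook; g8: attacked by Qf8.
Black has no legal moves → checkmate.

yes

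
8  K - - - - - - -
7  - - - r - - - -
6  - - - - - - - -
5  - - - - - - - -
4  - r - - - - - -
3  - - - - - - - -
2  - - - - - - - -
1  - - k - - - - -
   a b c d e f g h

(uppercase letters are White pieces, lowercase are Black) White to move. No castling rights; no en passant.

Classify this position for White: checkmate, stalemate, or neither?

White to move; white king on a8.
In check: no.
King squares — a7: attacked by Rd7; b7: attacked by Rb4; b8: attacked by Rb4.
Legal moves for White: none.
Not in check and no legal moves → stalemate.

stalemate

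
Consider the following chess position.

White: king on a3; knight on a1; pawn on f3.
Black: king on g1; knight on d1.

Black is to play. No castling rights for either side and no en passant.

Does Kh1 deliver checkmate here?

After Kh1: white king on a3; in check: no.
White is not in check, so this cannot be checkmate.

no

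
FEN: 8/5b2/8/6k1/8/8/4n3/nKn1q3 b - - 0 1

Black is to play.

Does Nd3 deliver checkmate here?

After Nd3: white king on b1; in check: yes, from the black queen on e1.
King squares — a1: attacked by Qe1; c1: attacked by Qe1; a2: attacked by Bf7; b2: attacked by Nd3; c2: attacked by Na1.
White has no legal moves → checkmate.

yes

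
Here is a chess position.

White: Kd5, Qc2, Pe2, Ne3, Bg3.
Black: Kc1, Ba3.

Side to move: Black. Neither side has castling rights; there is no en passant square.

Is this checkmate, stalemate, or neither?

checkmate

Black to move; black king on c1.
In check: yes, from the white queen on c2.
King squares — b1: attacked by Qc2; d1: attacked by Qc2; b2: attacked by Qc2; c2: attacked by Ne3; d2: attacked by Qc2.
Legal moves for Black: none.
In check with no legal moves → checkmate.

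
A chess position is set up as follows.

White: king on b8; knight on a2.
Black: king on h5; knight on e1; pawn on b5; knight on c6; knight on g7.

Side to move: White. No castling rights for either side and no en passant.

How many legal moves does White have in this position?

White to move; king on b8.
In check: yes, from the black knight on c6.
Legal moves: Kc8, Ka8, Kc7, Kb7.
Count: 4.

4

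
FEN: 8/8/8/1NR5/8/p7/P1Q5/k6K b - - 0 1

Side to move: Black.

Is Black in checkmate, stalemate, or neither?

stalemate

Black to move; black king on a1.
In check: no.
King squares — b1: attacked by Qc2; a2: attacked by Qc2; b2: attacked by Qc2.
Legal moves for Black: none.
Not in check and no legal moves → stalemate.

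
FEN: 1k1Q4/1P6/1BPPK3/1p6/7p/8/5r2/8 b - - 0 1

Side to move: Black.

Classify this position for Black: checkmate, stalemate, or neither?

Black to move; black king on b8.
In check: yes, from the white queen on d8.
King squares — a7: attacked by Bb6; b7: attacked by Pc6; c7: attacked by Bb6; a8: attacked by Pb7; c8: attacked by Pb7.
Legal moves for Black: none.
In check with no legal moves → checkmate.

checkmate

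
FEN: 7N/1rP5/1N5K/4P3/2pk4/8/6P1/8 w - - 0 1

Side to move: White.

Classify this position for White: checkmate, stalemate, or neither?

White to move; white king on h6.
In check: no.
Legal moves for White include: Nf7, Ng6, Kh7, Kg7, Kg6, Kh5, Kg5, Nc8, Na8, Nd7, Nd5, Nxc4, Na4, c8=Q, c8=R, c8=B, c8=N, e6, ... (list truncated; more exist).
White has legal moves and is not in check → neither.

neither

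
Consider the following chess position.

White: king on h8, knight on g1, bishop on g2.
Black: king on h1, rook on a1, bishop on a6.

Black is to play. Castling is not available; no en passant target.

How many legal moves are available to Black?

Black to move; king on h1.
In check: yes, from the white bishop on g2.
Legal moves: Kh2, Kxg2, Kxg1.
Count: 3.

3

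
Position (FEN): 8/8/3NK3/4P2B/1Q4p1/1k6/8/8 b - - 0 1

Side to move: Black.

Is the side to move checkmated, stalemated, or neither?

neither

Black to move; black king on b3.
In check: yes, from the white queen on b4.
Legal moves for Black: Kxb4, Kc2, Ka2.
Black is in check but has 3 legal moves → neither.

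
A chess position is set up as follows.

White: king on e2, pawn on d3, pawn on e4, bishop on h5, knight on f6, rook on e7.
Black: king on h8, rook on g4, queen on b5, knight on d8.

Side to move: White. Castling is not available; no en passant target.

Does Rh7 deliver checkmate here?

After Rh7: black king on h8; in check: yes, from the white rook on h7.
King squares — g7: attacked by Rh7; h7: attacked by Nf6; g8: attacked by Nf6.
Black has no legal moves → checkmate.

yes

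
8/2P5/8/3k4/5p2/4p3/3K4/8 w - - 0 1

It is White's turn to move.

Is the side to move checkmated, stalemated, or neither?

neither

White to move; white king on d2.
In check: yes, from the black pawn on e3.
Legal moves for White: Kd3, Kc3, Ke2, Kc2, Ke1, Kd1, Kc1.
White is in check but has 7 legal moves → neither.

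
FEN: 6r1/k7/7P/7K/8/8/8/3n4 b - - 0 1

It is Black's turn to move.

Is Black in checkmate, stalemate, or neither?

neither

Black to move; black king on a7.
In check: no.
Legal moves for Black include: Rh8, Rf8, Re8, Rd8, Rc8, Rb8, Ra8, Rg7, Rg6, Rg5+, Rg4, Rg3, Rg2, Rg1, Kb8, Ka8, Kb7, Kb6, ... (list truncated; more exist).
Black has legal moves and is not in check → neither.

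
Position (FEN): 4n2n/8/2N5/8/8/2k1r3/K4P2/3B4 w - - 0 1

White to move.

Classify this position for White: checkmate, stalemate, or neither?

White to move; white king on a2.
In check: no.
Legal moves for White include: Nd8, Nb8, Ne7, Na7, Ne5, Na5, Nd4, Nb4, Ka3, Kb1, Ka1, Bh5, Bg4, Ba4, Bf3, Bb3, Be2, Bc2, ... (list truncated; more exist).
White has legal moves and is not in check → neither.

neither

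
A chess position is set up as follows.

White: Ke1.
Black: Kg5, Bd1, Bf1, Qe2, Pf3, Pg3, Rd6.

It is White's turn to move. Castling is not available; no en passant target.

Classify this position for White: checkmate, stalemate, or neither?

checkmate

White to move; white king on e1.
In check: yes, from the black queen on e2.
King squares — d1: attacked by Qe2; f1: attacked by Qe2; d2: attacked by Qe2; e2: attacked by Bd1; f2: attacked by Qe2.
Legal moves for White: none.
In check with no legal moves → checkmate.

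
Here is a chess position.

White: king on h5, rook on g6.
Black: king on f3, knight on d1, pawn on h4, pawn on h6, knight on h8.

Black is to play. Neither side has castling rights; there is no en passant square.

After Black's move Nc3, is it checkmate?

After Nc3: white king on h5; in check: no.
White is not in check, so this cannot be checkmate.

no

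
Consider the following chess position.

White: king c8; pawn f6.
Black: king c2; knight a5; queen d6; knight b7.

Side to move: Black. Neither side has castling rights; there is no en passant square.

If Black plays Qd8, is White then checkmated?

yes

After Qd8: white king on c8; in check: yes, from the black queen on d8.
King squares — b7: attacked by Na5; c7: attacked by Qd8; d7: attacked by Qd8; b8: attacked by Qd8; d8: attacked by Nb7.
White has no legal moves → checkmate.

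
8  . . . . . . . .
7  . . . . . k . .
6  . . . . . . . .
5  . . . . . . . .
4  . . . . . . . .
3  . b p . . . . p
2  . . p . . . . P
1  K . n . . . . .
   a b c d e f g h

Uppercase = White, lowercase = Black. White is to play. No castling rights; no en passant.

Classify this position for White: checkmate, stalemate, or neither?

White to move; white king on a1.
In check: no.
King squares — b1: attacked by Pc2; a2: attacked by Nc1; b2: attacked by Pc3.
Legal moves for White: none.
Not in check and no legal moves → stalemate.

stalemate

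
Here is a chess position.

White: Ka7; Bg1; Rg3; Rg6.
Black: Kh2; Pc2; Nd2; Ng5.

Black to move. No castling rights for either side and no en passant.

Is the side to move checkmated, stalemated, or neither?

neither

Black to move; black king on h2.
In check: yes, from the white bishop on g1.
King squares — g1: attacked by Rg3; h1: available; g2: attacked by Rg3; g3: available; h3: attacked by Rg3.
Legal moves for Black: Kxg3, Kh1.
Black is in check but has 2 legal moves → neither.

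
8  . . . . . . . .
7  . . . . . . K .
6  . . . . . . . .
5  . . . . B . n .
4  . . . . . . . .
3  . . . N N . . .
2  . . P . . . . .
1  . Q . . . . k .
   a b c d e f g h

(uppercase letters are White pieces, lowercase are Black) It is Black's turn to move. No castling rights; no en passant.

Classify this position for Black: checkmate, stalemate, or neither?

Black to move; black king on g1.
In check: yes, from the white queen on b1.
King squares — f1: attacked by Qb1; h1: attacked by Qb1; f2: attacked by Nd3; g2: attacked by Ne3; h2: attacked by Be5.
Legal moves for Black: none.
In check with no legal moves → checkmate.

checkmate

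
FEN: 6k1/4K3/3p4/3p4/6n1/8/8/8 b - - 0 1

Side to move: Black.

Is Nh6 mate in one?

no

After Nh6: white king on e7; in check: no.
White is not in check, so this cannot be checkmate.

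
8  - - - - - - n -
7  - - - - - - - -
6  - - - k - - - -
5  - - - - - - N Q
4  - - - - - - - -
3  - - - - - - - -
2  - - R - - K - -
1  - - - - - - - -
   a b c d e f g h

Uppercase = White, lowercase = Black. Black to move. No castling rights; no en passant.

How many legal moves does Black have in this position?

7

Black to move; king on d6.
In check: no.
Legal moves: Ne7, Nh6, Nf6, Ke7, Kd7, Ke5, Kd5.
Count: 7.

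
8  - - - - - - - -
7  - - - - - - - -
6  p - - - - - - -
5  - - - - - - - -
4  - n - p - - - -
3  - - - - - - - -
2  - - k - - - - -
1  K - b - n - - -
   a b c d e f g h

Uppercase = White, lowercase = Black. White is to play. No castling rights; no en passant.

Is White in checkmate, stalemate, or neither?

White to move; white king on a1.
In check: no.
King squares — b1: attacked by Kc2; a2: attacked by Nb4; b2: attacked by Bc1.
Legal moves for White: none.
Not in check and no legal moves → stalemate.

stalemate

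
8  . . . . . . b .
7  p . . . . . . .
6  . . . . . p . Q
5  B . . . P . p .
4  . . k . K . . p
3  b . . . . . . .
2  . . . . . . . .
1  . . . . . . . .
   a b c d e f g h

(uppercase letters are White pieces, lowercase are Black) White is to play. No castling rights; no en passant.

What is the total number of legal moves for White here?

White to move; king on e4.
In check: no.
Legal moves: Qh8, Qf8, Qh7, Qg7, Qg6, Qxf6, Qh5, Qxg5, Qxh4, Bd8, Bc7, Bb6, Bb4, Bc3, Bd2, Be1, Kf5, Kf3, Ke3, exf6, e6.
Count: 21.

21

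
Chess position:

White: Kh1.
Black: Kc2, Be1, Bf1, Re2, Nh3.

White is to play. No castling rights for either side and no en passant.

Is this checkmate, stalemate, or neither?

White to move; white king on h1.
In check: no.
King squares — g1: attacked by Nh3; g2: attacked by Bf1; h2: attacked by Re2.
Legal moves for White: none.
Not in check and no legal moves → stalemate.

stalemate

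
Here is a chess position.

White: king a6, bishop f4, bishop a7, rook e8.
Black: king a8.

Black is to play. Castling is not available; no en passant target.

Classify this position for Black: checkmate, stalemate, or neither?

Black to move; black king on a8.
In check: yes, from the white rook on e8.
King squares — a7: attacked by Ka6; b7: attacked by Ka6; b8: attacked by Bf4.
Legal moves for Black: none.
In check with no legal moves → checkmate.

checkmate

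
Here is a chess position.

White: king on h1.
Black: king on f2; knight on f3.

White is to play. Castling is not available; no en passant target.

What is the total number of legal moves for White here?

0

White to move; king on h1.
In check: no.
Legal moves: none.
Count: 0.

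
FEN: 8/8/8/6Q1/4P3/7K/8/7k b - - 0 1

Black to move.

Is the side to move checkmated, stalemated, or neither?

stalemate

Black to move; black king on h1.
In check: no.
King squares — g1: attacked by Qg5; g2: attacked by Kh3; h2: attacked by Kh3.
Legal moves for Black: none.
Not in check and no legal moves → stalemate.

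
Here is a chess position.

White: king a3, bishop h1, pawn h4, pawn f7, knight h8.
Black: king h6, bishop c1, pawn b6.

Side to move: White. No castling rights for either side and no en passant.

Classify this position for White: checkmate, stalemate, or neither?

White to move; white king on a3.
In check: yes, from the black bishop on c1.
Legal moves for White: Kb4, Ka4, Kb3, Ka2.
White is in check but has 4 legal moves → neither.

neither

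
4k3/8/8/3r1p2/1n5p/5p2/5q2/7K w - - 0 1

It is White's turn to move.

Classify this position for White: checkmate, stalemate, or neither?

White to move; white king on h1.
In check: no.
King squares — g1: attacked by Qf2; g2: attacked by Qf2; h2: attacked by Qf2.
Legal moves for White: none.
Not in check and no legal moves → stalemate.

stalemate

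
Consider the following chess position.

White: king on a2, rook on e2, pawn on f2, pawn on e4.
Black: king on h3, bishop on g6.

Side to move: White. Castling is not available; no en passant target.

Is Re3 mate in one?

After Re3: black king on h3; in check: yes, from the white rook on e3.
Black has 4 legal replies: Kh4, Kg4, Kh2, Kg2.
In check but a legal move exists → not checkmate.

no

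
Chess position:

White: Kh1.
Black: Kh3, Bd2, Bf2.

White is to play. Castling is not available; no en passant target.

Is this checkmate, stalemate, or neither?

stalemate

White to move; white king on h1.
In check: no.
King squares — g1: attacked by Bf2; g2: attacked by Kh3; h2: attacked by Kh3.
Legal moves for White: none.
Not in check and no legal moves → stalemate.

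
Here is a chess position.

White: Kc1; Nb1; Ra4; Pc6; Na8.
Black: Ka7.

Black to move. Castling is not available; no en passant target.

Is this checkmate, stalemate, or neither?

neither

Black to move; black king on a7.
In check: yes, from the white rook on a4.
King squares — a6: attacked by Ra4; b6: attacked by Na8; b7: attacked by Pc6; a8: attacked by Ra4; b8: available.
Legal moves for Black: Kb8.
Black is in check but has 1 legal move → neither.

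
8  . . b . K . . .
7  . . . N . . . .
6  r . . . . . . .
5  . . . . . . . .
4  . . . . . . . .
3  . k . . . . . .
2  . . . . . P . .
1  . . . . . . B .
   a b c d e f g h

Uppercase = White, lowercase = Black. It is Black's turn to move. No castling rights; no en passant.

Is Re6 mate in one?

no

After Re6: white king on e8; in check: yes, from the black rook on e6.
White has 3 legal replies: Kf8, Kd8, Kf7.
In check but a legal move exists → not checkmate.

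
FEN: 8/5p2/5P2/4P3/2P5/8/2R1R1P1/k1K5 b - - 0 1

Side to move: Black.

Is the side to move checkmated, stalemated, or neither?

stalemate

Black to move; black king on a1.
In check: no.
King squares — b1: attacked by Kc1; a2: attacked by Rc2; b2: attacked by Kc1.
Legal moves for Black: none.
Not in check and no legal moves → stalemate.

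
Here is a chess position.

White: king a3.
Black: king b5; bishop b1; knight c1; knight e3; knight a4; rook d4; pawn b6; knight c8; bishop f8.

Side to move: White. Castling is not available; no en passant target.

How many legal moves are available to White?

White to move; king on a3.
In check: yes, from the black bishop on f8.
Legal moves: none.
Count: 0.

0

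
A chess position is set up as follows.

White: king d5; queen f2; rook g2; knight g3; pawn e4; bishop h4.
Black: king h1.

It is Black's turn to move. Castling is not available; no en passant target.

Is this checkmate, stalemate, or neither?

checkmate

Black to move; black king on h1.
In check: yes, from the white knight on g3.
King squares — g1: attacked by Qf2; g2: attacked by Qf2; h2: attacked by Rg2.
Legal moves for Black: none.
In check with no legal moves → checkmate.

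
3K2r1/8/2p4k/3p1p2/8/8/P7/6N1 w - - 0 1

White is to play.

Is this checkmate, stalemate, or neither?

neither

White to move; white king on d8.
In check: yes, from the black rook on g8.
King squares — c7: available; d7: available; e7: available; c8: attacked by Rg8; e8: attacked by Rg8.
Legal moves for White: Ke7, Kd7, Kc7.
White is in check but has 3 legal moves → neither.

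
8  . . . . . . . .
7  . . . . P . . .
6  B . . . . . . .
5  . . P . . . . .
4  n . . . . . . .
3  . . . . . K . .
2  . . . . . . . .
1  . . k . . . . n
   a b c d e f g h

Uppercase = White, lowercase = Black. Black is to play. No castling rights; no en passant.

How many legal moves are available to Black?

11

Black to move; king on c1.
In check: no.
Legal moves: Nb6, Nxc5, Nc3, Nb2, Ng3, Nf2, Kd2, Kc2, Kb2, Kd1, Kb1.
Count: 11.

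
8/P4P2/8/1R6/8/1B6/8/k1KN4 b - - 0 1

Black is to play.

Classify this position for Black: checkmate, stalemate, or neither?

Black to move; black king on a1.
In check: no.
King squares — b1: attacked by Kc1; a2: attacked by Bb3; b2: attacked by Kc1.
Legal moves for Black: none.
Not in check and no legal moves → stalemate.

stalemate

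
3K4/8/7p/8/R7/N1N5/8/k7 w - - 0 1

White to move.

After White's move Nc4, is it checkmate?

After Nc4: black king on a1; in check: yes, from the white rook on a4.
King squares — b1: attacked by Nc3; a2: attacked by Nc3; b2: attacked by Nc4.
Black has no legal moves → checkmate.

yes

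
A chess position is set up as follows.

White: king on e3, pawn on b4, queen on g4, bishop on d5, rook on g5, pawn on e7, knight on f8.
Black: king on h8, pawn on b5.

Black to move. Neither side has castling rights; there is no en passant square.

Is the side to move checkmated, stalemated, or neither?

Black to move; black king on h8.
In check: no.
King squares — g7: attacked by Rg5; h7: attacked by Nf8; g8: attacked by Bd5.
Legal moves for Black: none.
Not in check and no legal moves → stalemate.

stalemate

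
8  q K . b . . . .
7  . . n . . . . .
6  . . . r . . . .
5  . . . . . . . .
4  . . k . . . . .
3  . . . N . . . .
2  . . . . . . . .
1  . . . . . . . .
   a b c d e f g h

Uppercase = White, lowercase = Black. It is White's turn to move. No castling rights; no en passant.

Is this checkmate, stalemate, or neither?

checkmate

White to move; white king on b8.
In check: yes, from the black queen on a8.
King squares — a7: attacked by Qa8; b7: attacked by Qa8; c7: attacked by Bd8; a8: attacked by Nc7; c8: attacked by Qa8.
Legal moves for White: none.
In check with no legal moves → checkmate.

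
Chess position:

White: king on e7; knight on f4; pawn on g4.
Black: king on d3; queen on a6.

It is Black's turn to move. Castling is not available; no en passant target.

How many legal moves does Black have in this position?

7

Black to move; king on d3.
In check: yes, from the white knight on f4.
Legal moves: Ke4, Kd4, Kc4, Ke3, Kc3, Kd2, Kc2.
Count: 7.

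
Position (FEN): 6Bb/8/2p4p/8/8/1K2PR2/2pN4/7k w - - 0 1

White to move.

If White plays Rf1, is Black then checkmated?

no

After Rf1: black king on h1; in check: yes, from the white rook on f1.
Black has 2 legal replies: Kh2, Kg2.
In check but a legal move exists → not checkmate.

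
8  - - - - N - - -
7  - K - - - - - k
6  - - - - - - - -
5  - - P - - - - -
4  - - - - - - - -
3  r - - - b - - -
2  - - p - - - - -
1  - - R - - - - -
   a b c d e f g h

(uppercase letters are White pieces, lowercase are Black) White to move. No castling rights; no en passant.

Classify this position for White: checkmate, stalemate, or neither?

White to move; white king on b7.
In check: no.
Legal moves for White: Ng7, Nc7, Nf6+, Nd6, Kc8, Kb8, Kc7, Kc6, Kb6, Rxc2, Rh1+, Rg1, Rf1, Re1, Rd1, Rb1, Ra1, c6.
White has 18 legal moves and is not in check → neither.

neither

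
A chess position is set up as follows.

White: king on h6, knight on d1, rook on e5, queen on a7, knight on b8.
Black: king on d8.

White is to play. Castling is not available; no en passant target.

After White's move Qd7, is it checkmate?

After Qd7: black king on d8; in check: yes, from the white queen on d7.
King squares — c7: attacked by Qd7; d7: attacked by Nb8; e7: attacked by Re5; c8: attacked by Qd7; e8: attacked by Re5.
Black has no legal moves → checkmate.

yes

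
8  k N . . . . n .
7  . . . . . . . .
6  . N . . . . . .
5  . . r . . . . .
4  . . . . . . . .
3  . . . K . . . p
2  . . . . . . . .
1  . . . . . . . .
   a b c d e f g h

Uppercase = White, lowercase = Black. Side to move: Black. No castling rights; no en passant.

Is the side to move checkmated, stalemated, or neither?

Black to move; black king on a8.
In check: yes, from the white knight on b6.
King squares — a7: available; b7: available; b8: available.
Legal moves for Black: Kxb8, Kb7, Ka7.
Black is in check but has 3 legal moves → neither.

neither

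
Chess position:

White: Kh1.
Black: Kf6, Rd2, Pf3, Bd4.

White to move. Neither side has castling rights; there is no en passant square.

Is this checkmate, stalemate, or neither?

stalemate

White to move; white king on h1.
In check: no.
King squares — g1: attacked by Bd4; g2: attacked by Rd2; h2: attacked by Rd2.
Legal moves for White: none.
Not in check and no legal moves → stalemate.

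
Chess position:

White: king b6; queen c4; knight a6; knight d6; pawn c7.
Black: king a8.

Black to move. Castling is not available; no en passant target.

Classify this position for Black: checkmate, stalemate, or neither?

Black to move; black king on a8.
In check: no.
King squares — a7: attacked by Kb6; b7: attacked by Kb6; b8: attacked by Na6.
Legal moves for Black: none.
Not in check and no legal moves → stalemate.

stalemate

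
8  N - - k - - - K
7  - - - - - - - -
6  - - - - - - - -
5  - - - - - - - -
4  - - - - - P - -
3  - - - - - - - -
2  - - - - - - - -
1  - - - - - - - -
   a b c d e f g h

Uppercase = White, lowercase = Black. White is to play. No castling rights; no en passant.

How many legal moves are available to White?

White to move; king on h8.
In check: no.
Legal moves: Kg8, Kh7, Kg7, Nc7, Nb6, f5.
Count: 6.

6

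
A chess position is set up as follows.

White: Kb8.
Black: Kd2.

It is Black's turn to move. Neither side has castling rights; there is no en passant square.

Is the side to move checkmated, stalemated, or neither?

neither

Black to move; black king on d2.
In check: no.
Legal moves for Black: Ke3, Kd3, Kc3, Ke2, Kc2, Ke1, Kd1, Kc1.
Black has 8 legal moves and is not in check → neither.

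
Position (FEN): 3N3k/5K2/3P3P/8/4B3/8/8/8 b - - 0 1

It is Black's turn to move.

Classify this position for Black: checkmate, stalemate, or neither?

stalemate

Black to move; black king on h8.
In check: no.
King squares — g7: attacked by Ph6; h7: attacked by Be4; g8: attacked by Kf7.
Legal moves for Black: none.
Not in check and no legal moves → stalemate.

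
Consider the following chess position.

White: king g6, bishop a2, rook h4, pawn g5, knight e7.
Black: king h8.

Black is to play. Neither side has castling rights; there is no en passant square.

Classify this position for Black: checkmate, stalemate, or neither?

checkmate

Black to move; black king on h8.
In check: yes, from the white rook on h4.
King squares — g7: attacked by Kg6; h7: attacked by Rh4; g8: attacked by Ba2.
Legal moves for Black: none.
In check with no legal moves → checkmate.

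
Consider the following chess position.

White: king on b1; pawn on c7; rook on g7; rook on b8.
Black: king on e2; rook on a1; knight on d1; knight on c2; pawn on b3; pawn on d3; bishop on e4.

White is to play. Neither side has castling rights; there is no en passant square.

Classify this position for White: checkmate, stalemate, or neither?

checkmate

White to move; white king on b1.
In check: yes, from the black rook on a1.
King squares — a1: attacked by Nc2; c1: attacked by Ra1; a2: attacked by Ra1; b2: attacked by Nd1; c2: attacked by Pb3.
Legal moves for White: none.
In check with no legal moves → checkmate.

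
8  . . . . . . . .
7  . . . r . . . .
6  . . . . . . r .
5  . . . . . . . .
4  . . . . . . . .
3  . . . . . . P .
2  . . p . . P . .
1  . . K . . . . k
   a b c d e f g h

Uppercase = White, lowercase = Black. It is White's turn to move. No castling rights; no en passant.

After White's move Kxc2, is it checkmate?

After Kxc2: black king on h1; in check: no.
Black is not in check, so this cannot be checkmate.

no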